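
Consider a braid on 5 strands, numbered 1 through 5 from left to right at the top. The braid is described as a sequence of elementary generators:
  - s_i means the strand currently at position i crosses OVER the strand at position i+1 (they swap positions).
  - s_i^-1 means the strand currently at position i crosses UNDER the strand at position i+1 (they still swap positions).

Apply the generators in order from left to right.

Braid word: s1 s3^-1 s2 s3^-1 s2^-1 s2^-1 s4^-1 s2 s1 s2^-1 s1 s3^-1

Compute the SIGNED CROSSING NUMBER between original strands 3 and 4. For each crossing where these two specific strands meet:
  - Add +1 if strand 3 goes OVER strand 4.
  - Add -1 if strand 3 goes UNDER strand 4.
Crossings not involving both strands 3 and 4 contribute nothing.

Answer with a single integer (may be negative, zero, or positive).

Gen 1: crossing 1x2. Both 3&4? no. Sum: 0
Gen 2: 3 under 4. Both 3&4? yes. Contrib: -1. Sum: -1
Gen 3: crossing 1x4. Both 3&4? no. Sum: -1
Gen 4: crossing 1x3. Both 3&4? no. Sum: -1
Gen 5: 4 under 3. Both 3&4? yes. Contrib: +1. Sum: 0
Gen 6: 3 under 4. Both 3&4? yes. Contrib: -1. Sum: -1
Gen 7: crossing 1x5. Both 3&4? no. Sum: -1
Gen 8: 4 over 3. Both 3&4? yes. Contrib: -1. Sum: -2
Gen 9: crossing 2x3. Both 3&4? no. Sum: -2
Gen 10: crossing 2x4. Both 3&4? no. Sum: -2
Gen 11: 3 over 4. Both 3&4? yes. Contrib: +1. Sum: -1
Gen 12: crossing 2x5. Both 3&4? no. Sum: -1

Answer: -1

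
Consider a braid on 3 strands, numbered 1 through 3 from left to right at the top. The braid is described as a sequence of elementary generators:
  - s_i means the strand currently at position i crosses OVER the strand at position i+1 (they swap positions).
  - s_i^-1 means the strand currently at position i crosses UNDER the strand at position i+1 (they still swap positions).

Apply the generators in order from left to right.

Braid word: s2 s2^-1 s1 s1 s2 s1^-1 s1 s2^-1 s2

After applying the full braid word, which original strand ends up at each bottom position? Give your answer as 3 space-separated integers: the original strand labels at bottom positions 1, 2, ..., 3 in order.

Answer: 1 3 2

Derivation:
Gen 1 (s2): strand 2 crosses over strand 3. Perm now: [1 3 2]
Gen 2 (s2^-1): strand 3 crosses under strand 2. Perm now: [1 2 3]
Gen 3 (s1): strand 1 crosses over strand 2. Perm now: [2 1 3]
Gen 4 (s1): strand 2 crosses over strand 1. Perm now: [1 2 3]
Gen 5 (s2): strand 2 crosses over strand 3. Perm now: [1 3 2]
Gen 6 (s1^-1): strand 1 crosses under strand 3. Perm now: [3 1 2]
Gen 7 (s1): strand 3 crosses over strand 1. Perm now: [1 3 2]
Gen 8 (s2^-1): strand 3 crosses under strand 2. Perm now: [1 2 3]
Gen 9 (s2): strand 2 crosses over strand 3. Perm now: [1 3 2]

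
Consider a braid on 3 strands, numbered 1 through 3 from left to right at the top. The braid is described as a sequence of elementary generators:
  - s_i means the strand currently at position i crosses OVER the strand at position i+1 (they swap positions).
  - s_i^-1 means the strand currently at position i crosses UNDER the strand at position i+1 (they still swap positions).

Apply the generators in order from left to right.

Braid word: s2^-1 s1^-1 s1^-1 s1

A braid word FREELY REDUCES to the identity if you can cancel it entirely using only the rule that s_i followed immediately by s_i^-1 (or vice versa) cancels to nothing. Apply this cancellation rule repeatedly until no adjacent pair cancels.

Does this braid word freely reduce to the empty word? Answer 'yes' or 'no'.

Gen 1 (s2^-1): push. Stack: [s2^-1]
Gen 2 (s1^-1): push. Stack: [s2^-1 s1^-1]
Gen 3 (s1^-1): push. Stack: [s2^-1 s1^-1 s1^-1]
Gen 4 (s1): cancels prior s1^-1. Stack: [s2^-1 s1^-1]
Reduced word: s2^-1 s1^-1

Answer: no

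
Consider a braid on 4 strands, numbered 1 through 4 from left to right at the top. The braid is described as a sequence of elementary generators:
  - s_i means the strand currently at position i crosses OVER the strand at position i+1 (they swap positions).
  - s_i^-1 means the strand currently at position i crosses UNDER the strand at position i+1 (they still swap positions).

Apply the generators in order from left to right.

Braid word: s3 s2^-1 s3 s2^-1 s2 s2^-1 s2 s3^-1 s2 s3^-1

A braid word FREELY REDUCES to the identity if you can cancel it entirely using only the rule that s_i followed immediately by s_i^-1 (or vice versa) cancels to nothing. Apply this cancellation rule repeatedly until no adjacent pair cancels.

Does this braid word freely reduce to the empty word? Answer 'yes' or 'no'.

Answer: yes

Derivation:
Gen 1 (s3): push. Stack: [s3]
Gen 2 (s2^-1): push. Stack: [s3 s2^-1]
Gen 3 (s3): push. Stack: [s3 s2^-1 s3]
Gen 4 (s2^-1): push. Stack: [s3 s2^-1 s3 s2^-1]
Gen 5 (s2): cancels prior s2^-1. Stack: [s3 s2^-1 s3]
Gen 6 (s2^-1): push. Stack: [s3 s2^-1 s3 s2^-1]
Gen 7 (s2): cancels prior s2^-1. Stack: [s3 s2^-1 s3]
Gen 8 (s3^-1): cancels prior s3. Stack: [s3 s2^-1]
Gen 9 (s2): cancels prior s2^-1. Stack: [s3]
Gen 10 (s3^-1): cancels prior s3. Stack: []
Reduced word: (empty)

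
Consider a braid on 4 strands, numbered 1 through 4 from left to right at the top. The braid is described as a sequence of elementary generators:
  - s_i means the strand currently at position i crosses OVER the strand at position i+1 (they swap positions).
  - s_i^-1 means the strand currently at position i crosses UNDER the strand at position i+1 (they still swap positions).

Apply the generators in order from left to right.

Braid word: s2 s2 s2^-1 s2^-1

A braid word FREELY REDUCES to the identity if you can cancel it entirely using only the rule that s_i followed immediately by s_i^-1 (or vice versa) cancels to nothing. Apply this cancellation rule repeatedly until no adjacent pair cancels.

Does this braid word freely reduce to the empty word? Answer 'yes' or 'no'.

Gen 1 (s2): push. Stack: [s2]
Gen 2 (s2): push. Stack: [s2 s2]
Gen 3 (s2^-1): cancels prior s2. Stack: [s2]
Gen 4 (s2^-1): cancels prior s2. Stack: []
Reduced word: (empty)

Answer: yes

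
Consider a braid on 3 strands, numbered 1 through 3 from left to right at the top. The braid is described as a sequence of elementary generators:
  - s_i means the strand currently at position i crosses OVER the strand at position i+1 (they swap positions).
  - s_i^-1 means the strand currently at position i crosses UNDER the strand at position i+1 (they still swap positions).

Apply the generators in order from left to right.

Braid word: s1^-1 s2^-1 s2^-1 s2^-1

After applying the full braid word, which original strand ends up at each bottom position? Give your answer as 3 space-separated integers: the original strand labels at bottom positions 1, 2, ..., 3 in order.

Gen 1 (s1^-1): strand 1 crosses under strand 2. Perm now: [2 1 3]
Gen 2 (s2^-1): strand 1 crosses under strand 3. Perm now: [2 3 1]
Gen 3 (s2^-1): strand 3 crosses under strand 1. Perm now: [2 1 3]
Gen 4 (s2^-1): strand 1 crosses under strand 3. Perm now: [2 3 1]

Answer: 2 3 1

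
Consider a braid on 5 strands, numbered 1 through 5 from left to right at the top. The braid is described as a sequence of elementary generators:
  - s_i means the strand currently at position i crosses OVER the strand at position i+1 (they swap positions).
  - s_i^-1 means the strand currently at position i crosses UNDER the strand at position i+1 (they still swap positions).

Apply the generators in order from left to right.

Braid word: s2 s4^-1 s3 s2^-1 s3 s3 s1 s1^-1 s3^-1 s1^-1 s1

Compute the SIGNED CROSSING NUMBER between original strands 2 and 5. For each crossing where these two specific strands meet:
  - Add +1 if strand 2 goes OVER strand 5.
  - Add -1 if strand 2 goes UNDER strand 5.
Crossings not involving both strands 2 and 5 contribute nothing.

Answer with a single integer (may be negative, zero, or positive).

Answer: 1

Derivation:
Gen 1: crossing 2x3. Both 2&5? no. Sum: 0
Gen 2: crossing 4x5. Both 2&5? no. Sum: 0
Gen 3: 2 over 5. Both 2&5? yes. Contrib: +1. Sum: 1
Gen 4: crossing 3x5. Both 2&5? no. Sum: 1
Gen 5: crossing 3x2. Both 2&5? no. Sum: 1
Gen 6: crossing 2x3. Both 2&5? no. Sum: 1
Gen 7: crossing 1x5. Both 2&5? no. Sum: 1
Gen 8: crossing 5x1. Both 2&5? no. Sum: 1
Gen 9: crossing 3x2. Both 2&5? no. Sum: 1
Gen 10: crossing 1x5. Both 2&5? no. Sum: 1
Gen 11: crossing 5x1. Both 2&5? no. Sum: 1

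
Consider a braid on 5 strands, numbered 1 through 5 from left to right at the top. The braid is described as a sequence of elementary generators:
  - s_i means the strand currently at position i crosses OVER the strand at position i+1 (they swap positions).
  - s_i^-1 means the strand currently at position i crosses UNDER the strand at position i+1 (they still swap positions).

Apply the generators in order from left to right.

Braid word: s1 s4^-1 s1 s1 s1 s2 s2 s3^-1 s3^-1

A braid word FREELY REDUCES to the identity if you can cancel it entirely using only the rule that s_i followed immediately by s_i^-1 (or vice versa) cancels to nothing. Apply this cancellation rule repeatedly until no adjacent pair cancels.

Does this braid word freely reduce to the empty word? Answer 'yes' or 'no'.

Answer: no

Derivation:
Gen 1 (s1): push. Stack: [s1]
Gen 2 (s4^-1): push. Stack: [s1 s4^-1]
Gen 3 (s1): push. Stack: [s1 s4^-1 s1]
Gen 4 (s1): push. Stack: [s1 s4^-1 s1 s1]
Gen 5 (s1): push. Stack: [s1 s4^-1 s1 s1 s1]
Gen 6 (s2): push. Stack: [s1 s4^-1 s1 s1 s1 s2]
Gen 7 (s2): push. Stack: [s1 s4^-1 s1 s1 s1 s2 s2]
Gen 8 (s3^-1): push. Stack: [s1 s4^-1 s1 s1 s1 s2 s2 s3^-1]
Gen 9 (s3^-1): push. Stack: [s1 s4^-1 s1 s1 s1 s2 s2 s3^-1 s3^-1]
Reduced word: s1 s4^-1 s1 s1 s1 s2 s2 s3^-1 s3^-1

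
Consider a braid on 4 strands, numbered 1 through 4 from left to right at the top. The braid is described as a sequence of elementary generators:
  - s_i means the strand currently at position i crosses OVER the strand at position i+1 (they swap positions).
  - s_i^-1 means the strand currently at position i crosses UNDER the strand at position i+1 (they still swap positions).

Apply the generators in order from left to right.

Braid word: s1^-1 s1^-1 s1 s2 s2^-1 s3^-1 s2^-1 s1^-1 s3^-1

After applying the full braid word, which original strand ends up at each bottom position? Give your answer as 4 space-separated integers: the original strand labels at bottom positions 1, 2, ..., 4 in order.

Answer: 4 2 3 1

Derivation:
Gen 1 (s1^-1): strand 1 crosses under strand 2. Perm now: [2 1 3 4]
Gen 2 (s1^-1): strand 2 crosses under strand 1. Perm now: [1 2 3 4]
Gen 3 (s1): strand 1 crosses over strand 2. Perm now: [2 1 3 4]
Gen 4 (s2): strand 1 crosses over strand 3. Perm now: [2 3 1 4]
Gen 5 (s2^-1): strand 3 crosses under strand 1. Perm now: [2 1 3 4]
Gen 6 (s3^-1): strand 3 crosses under strand 4. Perm now: [2 1 4 3]
Gen 7 (s2^-1): strand 1 crosses under strand 4. Perm now: [2 4 1 3]
Gen 8 (s1^-1): strand 2 crosses under strand 4. Perm now: [4 2 1 3]
Gen 9 (s3^-1): strand 1 crosses under strand 3. Perm now: [4 2 3 1]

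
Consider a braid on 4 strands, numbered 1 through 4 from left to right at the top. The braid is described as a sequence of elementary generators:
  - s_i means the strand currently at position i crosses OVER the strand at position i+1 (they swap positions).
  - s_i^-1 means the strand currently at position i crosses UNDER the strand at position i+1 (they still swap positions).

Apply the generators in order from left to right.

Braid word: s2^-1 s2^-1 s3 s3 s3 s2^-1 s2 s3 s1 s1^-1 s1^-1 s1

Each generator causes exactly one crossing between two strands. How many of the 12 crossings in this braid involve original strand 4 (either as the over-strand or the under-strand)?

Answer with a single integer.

Answer: 6

Derivation:
Gen 1: crossing 2x3. Involves strand 4? no. Count so far: 0
Gen 2: crossing 3x2. Involves strand 4? no. Count so far: 0
Gen 3: crossing 3x4. Involves strand 4? yes. Count so far: 1
Gen 4: crossing 4x3. Involves strand 4? yes. Count so far: 2
Gen 5: crossing 3x4. Involves strand 4? yes. Count so far: 3
Gen 6: crossing 2x4. Involves strand 4? yes. Count so far: 4
Gen 7: crossing 4x2. Involves strand 4? yes. Count so far: 5
Gen 8: crossing 4x3. Involves strand 4? yes. Count so far: 6
Gen 9: crossing 1x2. Involves strand 4? no. Count so far: 6
Gen 10: crossing 2x1. Involves strand 4? no. Count so far: 6
Gen 11: crossing 1x2. Involves strand 4? no. Count so far: 6
Gen 12: crossing 2x1. Involves strand 4? no. Count so far: 6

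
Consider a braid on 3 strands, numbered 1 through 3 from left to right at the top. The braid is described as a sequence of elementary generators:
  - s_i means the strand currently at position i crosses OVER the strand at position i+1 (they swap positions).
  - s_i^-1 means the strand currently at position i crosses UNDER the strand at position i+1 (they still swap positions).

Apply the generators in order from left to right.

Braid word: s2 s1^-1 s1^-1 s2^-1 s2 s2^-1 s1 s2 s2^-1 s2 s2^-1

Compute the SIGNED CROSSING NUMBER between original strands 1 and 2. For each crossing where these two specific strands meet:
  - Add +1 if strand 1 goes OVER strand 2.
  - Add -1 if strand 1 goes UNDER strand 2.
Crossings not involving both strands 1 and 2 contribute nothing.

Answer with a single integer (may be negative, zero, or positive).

Gen 1: crossing 2x3. Both 1&2? no. Sum: 0
Gen 2: crossing 1x3. Both 1&2? no. Sum: 0
Gen 3: crossing 3x1. Both 1&2? no. Sum: 0
Gen 4: crossing 3x2. Both 1&2? no. Sum: 0
Gen 5: crossing 2x3. Both 1&2? no. Sum: 0
Gen 6: crossing 3x2. Both 1&2? no. Sum: 0
Gen 7: 1 over 2. Both 1&2? yes. Contrib: +1. Sum: 1
Gen 8: crossing 1x3. Both 1&2? no. Sum: 1
Gen 9: crossing 3x1. Both 1&2? no. Sum: 1
Gen 10: crossing 1x3. Both 1&2? no. Sum: 1
Gen 11: crossing 3x1. Both 1&2? no. Sum: 1

Answer: 1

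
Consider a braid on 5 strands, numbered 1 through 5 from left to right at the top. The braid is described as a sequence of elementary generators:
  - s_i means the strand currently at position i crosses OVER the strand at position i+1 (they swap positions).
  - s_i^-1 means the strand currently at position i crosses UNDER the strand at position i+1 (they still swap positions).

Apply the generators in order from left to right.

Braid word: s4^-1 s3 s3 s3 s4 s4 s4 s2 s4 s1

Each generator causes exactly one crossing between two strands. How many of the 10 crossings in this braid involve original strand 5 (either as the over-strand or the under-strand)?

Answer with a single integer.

Gen 1: crossing 4x5. Involves strand 5? yes. Count so far: 1
Gen 2: crossing 3x5. Involves strand 5? yes. Count so far: 2
Gen 3: crossing 5x3. Involves strand 5? yes. Count so far: 3
Gen 4: crossing 3x5. Involves strand 5? yes. Count so far: 4
Gen 5: crossing 3x4. Involves strand 5? no. Count so far: 4
Gen 6: crossing 4x3. Involves strand 5? no. Count so far: 4
Gen 7: crossing 3x4. Involves strand 5? no. Count so far: 4
Gen 8: crossing 2x5. Involves strand 5? yes. Count so far: 5
Gen 9: crossing 4x3. Involves strand 5? no. Count so far: 5
Gen 10: crossing 1x5. Involves strand 5? yes. Count so far: 6

Answer: 6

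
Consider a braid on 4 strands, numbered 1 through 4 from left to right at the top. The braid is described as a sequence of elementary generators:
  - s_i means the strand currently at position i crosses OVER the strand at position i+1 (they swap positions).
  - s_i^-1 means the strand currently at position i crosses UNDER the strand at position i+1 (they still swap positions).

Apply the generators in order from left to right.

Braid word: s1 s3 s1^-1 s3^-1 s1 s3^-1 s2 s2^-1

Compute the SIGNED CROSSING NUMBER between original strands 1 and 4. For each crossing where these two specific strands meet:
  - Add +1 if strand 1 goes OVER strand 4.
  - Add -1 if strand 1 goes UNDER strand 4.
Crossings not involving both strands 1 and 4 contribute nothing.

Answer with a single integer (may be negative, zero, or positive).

Answer: 2

Derivation:
Gen 1: crossing 1x2. Both 1&4? no. Sum: 0
Gen 2: crossing 3x4. Both 1&4? no. Sum: 0
Gen 3: crossing 2x1. Both 1&4? no. Sum: 0
Gen 4: crossing 4x3. Both 1&4? no. Sum: 0
Gen 5: crossing 1x2. Both 1&4? no. Sum: 0
Gen 6: crossing 3x4. Both 1&4? no. Sum: 0
Gen 7: 1 over 4. Both 1&4? yes. Contrib: +1. Sum: 1
Gen 8: 4 under 1. Both 1&4? yes. Contrib: +1. Sum: 2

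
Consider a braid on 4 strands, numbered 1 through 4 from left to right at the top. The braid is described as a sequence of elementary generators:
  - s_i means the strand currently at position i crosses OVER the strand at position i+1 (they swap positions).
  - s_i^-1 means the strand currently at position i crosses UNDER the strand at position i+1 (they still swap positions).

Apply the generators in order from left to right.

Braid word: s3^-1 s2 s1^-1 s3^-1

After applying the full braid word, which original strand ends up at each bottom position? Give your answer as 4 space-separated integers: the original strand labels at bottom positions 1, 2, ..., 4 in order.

Gen 1 (s3^-1): strand 3 crosses under strand 4. Perm now: [1 2 4 3]
Gen 2 (s2): strand 2 crosses over strand 4. Perm now: [1 4 2 3]
Gen 3 (s1^-1): strand 1 crosses under strand 4. Perm now: [4 1 2 3]
Gen 4 (s3^-1): strand 2 crosses under strand 3. Perm now: [4 1 3 2]

Answer: 4 1 3 2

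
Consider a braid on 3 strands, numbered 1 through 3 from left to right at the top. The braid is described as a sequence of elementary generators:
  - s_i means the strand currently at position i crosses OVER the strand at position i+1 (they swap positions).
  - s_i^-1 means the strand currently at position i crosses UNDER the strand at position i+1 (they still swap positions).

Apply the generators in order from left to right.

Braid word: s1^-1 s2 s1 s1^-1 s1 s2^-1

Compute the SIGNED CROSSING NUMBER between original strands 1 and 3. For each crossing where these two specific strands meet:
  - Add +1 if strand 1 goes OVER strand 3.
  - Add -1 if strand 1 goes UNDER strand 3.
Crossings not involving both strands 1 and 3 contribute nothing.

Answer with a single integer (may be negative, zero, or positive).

Answer: 1

Derivation:
Gen 1: crossing 1x2. Both 1&3? no. Sum: 0
Gen 2: 1 over 3. Both 1&3? yes. Contrib: +1. Sum: 1
Gen 3: crossing 2x3. Both 1&3? no. Sum: 1
Gen 4: crossing 3x2. Both 1&3? no. Sum: 1
Gen 5: crossing 2x3. Both 1&3? no. Sum: 1
Gen 6: crossing 2x1. Both 1&3? no. Sum: 1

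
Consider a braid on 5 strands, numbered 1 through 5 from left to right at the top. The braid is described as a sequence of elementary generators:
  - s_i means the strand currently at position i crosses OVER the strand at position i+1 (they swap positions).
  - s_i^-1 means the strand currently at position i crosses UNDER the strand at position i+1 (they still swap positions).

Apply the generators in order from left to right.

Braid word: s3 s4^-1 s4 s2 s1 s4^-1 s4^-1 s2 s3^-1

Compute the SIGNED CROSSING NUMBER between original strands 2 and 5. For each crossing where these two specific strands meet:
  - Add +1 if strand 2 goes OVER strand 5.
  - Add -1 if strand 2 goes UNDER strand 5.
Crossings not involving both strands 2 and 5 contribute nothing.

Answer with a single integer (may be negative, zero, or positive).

Answer: 0

Derivation:
Gen 1: crossing 3x4. Both 2&5? no. Sum: 0
Gen 2: crossing 3x5. Both 2&5? no. Sum: 0
Gen 3: crossing 5x3. Both 2&5? no. Sum: 0
Gen 4: crossing 2x4. Both 2&5? no. Sum: 0
Gen 5: crossing 1x4. Both 2&5? no. Sum: 0
Gen 6: crossing 3x5. Both 2&5? no. Sum: 0
Gen 7: crossing 5x3. Both 2&5? no. Sum: 0
Gen 8: crossing 1x2. Both 2&5? no. Sum: 0
Gen 9: crossing 1x3. Both 2&5? no. Sum: 0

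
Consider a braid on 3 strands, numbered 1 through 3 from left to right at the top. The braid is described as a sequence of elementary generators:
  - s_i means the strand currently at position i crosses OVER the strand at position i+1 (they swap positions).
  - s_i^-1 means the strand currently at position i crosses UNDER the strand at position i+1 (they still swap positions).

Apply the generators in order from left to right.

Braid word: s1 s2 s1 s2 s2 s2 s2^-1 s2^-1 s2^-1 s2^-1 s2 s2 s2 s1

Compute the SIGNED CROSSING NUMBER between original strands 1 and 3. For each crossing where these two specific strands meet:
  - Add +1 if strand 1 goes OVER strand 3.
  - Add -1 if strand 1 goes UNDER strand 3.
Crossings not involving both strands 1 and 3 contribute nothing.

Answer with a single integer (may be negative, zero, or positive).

Gen 1: crossing 1x2. Both 1&3? no. Sum: 0
Gen 2: 1 over 3. Both 1&3? yes. Contrib: +1. Sum: 1
Gen 3: crossing 2x3. Both 1&3? no. Sum: 1
Gen 4: crossing 2x1. Both 1&3? no. Sum: 1
Gen 5: crossing 1x2. Both 1&3? no. Sum: 1
Gen 6: crossing 2x1. Both 1&3? no. Sum: 1
Gen 7: crossing 1x2. Both 1&3? no. Sum: 1
Gen 8: crossing 2x1. Both 1&3? no. Sum: 1
Gen 9: crossing 1x2. Both 1&3? no. Sum: 1
Gen 10: crossing 2x1. Both 1&3? no. Sum: 1
Gen 11: crossing 1x2. Both 1&3? no. Sum: 1
Gen 12: crossing 2x1. Both 1&3? no. Sum: 1
Gen 13: crossing 1x2. Both 1&3? no. Sum: 1
Gen 14: crossing 3x2. Both 1&3? no. Sum: 1

Answer: 1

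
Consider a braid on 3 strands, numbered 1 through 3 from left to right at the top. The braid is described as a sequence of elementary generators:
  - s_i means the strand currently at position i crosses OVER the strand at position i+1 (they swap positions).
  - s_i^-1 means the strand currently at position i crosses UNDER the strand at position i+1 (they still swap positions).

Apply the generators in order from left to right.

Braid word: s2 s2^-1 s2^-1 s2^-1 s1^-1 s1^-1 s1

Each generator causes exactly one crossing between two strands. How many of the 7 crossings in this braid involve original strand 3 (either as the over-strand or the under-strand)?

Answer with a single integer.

Gen 1: crossing 2x3. Involves strand 3? yes. Count so far: 1
Gen 2: crossing 3x2. Involves strand 3? yes. Count so far: 2
Gen 3: crossing 2x3. Involves strand 3? yes. Count so far: 3
Gen 4: crossing 3x2. Involves strand 3? yes. Count so far: 4
Gen 5: crossing 1x2. Involves strand 3? no. Count so far: 4
Gen 6: crossing 2x1. Involves strand 3? no. Count so far: 4
Gen 7: crossing 1x2. Involves strand 3? no. Count so far: 4

Answer: 4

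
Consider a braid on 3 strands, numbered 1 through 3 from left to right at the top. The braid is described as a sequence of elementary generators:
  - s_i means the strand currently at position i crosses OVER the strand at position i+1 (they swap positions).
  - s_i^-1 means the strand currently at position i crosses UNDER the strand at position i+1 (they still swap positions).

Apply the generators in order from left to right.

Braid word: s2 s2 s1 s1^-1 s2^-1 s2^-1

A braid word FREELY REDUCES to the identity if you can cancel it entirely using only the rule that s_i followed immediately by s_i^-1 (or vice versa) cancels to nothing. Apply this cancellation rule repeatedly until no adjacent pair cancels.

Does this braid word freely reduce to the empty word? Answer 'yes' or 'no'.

Gen 1 (s2): push. Stack: [s2]
Gen 2 (s2): push. Stack: [s2 s2]
Gen 3 (s1): push. Stack: [s2 s2 s1]
Gen 4 (s1^-1): cancels prior s1. Stack: [s2 s2]
Gen 5 (s2^-1): cancels prior s2. Stack: [s2]
Gen 6 (s2^-1): cancels prior s2. Stack: []
Reduced word: (empty)

Answer: yes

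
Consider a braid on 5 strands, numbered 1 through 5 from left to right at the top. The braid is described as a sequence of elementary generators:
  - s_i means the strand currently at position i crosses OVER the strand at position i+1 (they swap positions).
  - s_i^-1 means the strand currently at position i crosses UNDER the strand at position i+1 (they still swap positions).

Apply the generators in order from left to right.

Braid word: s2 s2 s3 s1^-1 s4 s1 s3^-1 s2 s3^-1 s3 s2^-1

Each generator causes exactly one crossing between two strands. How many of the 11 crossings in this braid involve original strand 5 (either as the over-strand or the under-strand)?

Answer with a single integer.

Gen 1: crossing 2x3. Involves strand 5? no. Count so far: 0
Gen 2: crossing 3x2. Involves strand 5? no. Count so far: 0
Gen 3: crossing 3x4. Involves strand 5? no. Count so far: 0
Gen 4: crossing 1x2. Involves strand 5? no. Count so far: 0
Gen 5: crossing 3x5. Involves strand 5? yes. Count so far: 1
Gen 6: crossing 2x1. Involves strand 5? no. Count so far: 1
Gen 7: crossing 4x5. Involves strand 5? yes. Count so far: 2
Gen 8: crossing 2x5. Involves strand 5? yes. Count so far: 3
Gen 9: crossing 2x4. Involves strand 5? no. Count so far: 3
Gen 10: crossing 4x2. Involves strand 5? no. Count so far: 3
Gen 11: crossing 5x2. Involves strand 5? yes. Count so far: 4

Answer: 4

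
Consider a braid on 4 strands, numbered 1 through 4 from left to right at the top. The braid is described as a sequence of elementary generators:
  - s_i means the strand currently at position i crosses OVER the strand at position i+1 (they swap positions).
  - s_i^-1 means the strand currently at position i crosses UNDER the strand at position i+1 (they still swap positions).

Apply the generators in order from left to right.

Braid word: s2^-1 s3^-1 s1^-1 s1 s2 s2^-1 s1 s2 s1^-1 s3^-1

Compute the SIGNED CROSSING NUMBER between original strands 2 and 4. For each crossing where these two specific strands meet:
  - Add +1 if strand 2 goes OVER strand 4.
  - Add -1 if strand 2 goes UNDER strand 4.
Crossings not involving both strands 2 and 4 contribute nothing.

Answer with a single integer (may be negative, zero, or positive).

Gen 1: crossing 2x3. Both 2&4? no. Sum: 0
Gen 2: 2 under 4. Both 2&4? yes. Contrib: -1. Sum: -1
Gen 3: crossing 1x3. Both 2&4? no. Sum: -1
Gen 4: crossing 3x1. Both 2&4? no. Sum: -1
Gen 5: crossing 3x4. Both 2&4? no. Sum: -1
Gen 6: crossing 4x3. Both 2&4? no. Sum: -1
Gen 7: crossing 1x3. Both 2&4? no. Sum: -1
Gen 8: crossing 1x4. Both 2&4? no. Sum: -1
Gen 9: crossing 3x4. Both 2&4? no. Sum: -1
Gen 10: crossing 1x2. Both 2&4? no. Sum: -1

Answer: -1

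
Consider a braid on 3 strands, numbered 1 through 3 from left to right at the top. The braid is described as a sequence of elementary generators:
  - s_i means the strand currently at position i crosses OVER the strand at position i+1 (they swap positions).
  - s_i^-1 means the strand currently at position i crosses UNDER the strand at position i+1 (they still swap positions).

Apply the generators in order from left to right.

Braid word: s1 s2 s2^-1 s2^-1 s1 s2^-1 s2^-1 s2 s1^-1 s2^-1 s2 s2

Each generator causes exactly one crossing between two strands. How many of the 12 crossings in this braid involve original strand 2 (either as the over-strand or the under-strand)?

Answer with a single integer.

Answer: 8

Derivation:
Gen 1: crossing 1x2. Involves strand 2? yes. Count so far: 1
Gen 2: crossing 1x3. Involves strand 2? no. Count so far: 1
Gen 3: crossing 3x1. Involves strand 2? no. Count so far: 1
Gen 4: crossing 1x3. Involves strand 2? no. Count so far: 1
Gen 5: crossing 2x3. Involves strand 2? yes. Count so far: 2
Gen 6: crossing 2x1. Involves strand 2? yes. Count so far: 3
Gen 7: crossing 1x2. Involves strand 2? yes. Count so far: 4
Gen 8: crossing 2x1. Involves strand 2? yes. Count so far: 5
Gen 9: crossing 3x1. Involves strand 2? no. Count so far: 5
Gen 10: crossing 3x2. Involves strand 2? yes. Count so far: 6
Gen 11: crossing 2x3. Involves strand 2? yes. Count so far: 7
Gen 12: crossing 3x2. Involves strand 2? yes. Count so far: 8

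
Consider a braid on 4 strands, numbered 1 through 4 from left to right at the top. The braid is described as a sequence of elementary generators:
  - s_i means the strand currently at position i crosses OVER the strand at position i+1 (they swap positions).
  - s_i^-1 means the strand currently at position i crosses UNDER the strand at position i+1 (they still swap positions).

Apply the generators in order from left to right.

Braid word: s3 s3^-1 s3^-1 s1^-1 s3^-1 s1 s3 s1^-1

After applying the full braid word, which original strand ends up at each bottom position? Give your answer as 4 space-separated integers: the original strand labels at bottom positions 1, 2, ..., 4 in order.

Gen 1 (s3): strand 3 crosses over strand 4. Perm now: [1 2 4 3]
Gen 2 (s3^-1): strand 4 crosses under strand 3. Perm now: [1 2 3 4]
Gen 3 (s3^-1): strand 3 crosses under strand 4. Perm now: [1 2 4 3]
Gen 4 (s1^-1): strand 1 crosses under strand 2. Perm now: [2 1 4 3]
Gen 5 (s3^-1): strand 4 crosses under strand 3. Perm now: [2 1 3 4]
Gen 6 (s1): strand 2 crosses over strand 1. Perm now: [1 2 3 4]
Gen 7 (s3): strand 3 crosses over strand 4. Perm now: [1 2 4 3]
Gen 8 (s1^-1): strand 1 crosses under strand 2. Perm now: [2 1 4 3]

Answer: 2 1 4 3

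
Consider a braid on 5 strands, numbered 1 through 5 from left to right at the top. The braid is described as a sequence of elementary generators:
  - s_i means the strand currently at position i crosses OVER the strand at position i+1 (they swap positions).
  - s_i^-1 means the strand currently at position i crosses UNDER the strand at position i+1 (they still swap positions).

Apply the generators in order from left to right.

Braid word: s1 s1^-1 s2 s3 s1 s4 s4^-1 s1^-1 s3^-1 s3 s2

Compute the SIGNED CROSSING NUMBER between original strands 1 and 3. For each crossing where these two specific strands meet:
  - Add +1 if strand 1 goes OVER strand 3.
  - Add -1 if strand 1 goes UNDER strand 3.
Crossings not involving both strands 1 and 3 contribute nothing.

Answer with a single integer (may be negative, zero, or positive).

Answer: 2

Derivation:
Gen 1: crossing 1x2. Both 1&3? no. Sum: 0
Gen 2: crossing 2x1. Both 1&3? no. Sum: 0
Gen 3: crossing 2x3. Both 1&3? no. Sum: 0
Gen 4: crossing 2x4. Both 1&3? no. Sum: 0
Gen 5: 1 over 3. Both 1&3? yes. Contrib: +1. Sum: 1
Gen 6: crossing 2x5. Both 1&3? no. Sum: 1
Gen 7: crossing 5x2. Both 1&3? no. Sum: 1
Gen 8: 3 under 1. Both 1&3? yes. Contrib: +1. Sum: 2
Gen 9: crossing 4x2. Both 1&3? no. Sum: 2
Gen 10: crossing 2x4. Both 1&3? no. Sum: 2
Gen 11: crossing 3x4. Both 1&3? no. Sum: 2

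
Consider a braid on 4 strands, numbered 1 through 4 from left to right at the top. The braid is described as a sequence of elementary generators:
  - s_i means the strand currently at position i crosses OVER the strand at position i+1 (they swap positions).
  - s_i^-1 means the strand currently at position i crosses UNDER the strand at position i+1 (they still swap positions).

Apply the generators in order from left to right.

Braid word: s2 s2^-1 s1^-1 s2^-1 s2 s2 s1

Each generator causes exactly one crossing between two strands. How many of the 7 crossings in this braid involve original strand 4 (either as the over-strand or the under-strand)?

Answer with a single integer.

Gen 1: crossing 2x3. Involves strand 4? no. Count so far: 0
Gen 2: crossing 3x2. Involves strand 4? no. Count so far: 0
Gen 3: crossing 1x2. Involves strand 4? no. Count so far: 0
Gen 4: crossing 1x3. Involves strand 4? no. Count so far: 0
Gen 5: crossing 3x1. Involves strand 4? no. Count so far: 0
Gen 6: crossing 1x3. Involves strand 4? no. Count so far: 0
Gen 7: crossing 2x3. Involves strand 4? no. Count so far: 0

Answer: 0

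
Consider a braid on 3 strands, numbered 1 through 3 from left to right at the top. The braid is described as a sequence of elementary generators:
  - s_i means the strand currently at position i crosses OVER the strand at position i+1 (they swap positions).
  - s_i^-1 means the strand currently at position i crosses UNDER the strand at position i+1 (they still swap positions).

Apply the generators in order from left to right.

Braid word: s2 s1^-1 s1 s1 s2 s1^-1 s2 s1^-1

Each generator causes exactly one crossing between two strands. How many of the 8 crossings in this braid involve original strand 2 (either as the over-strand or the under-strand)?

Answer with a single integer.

Answer: 4

Derivation:
Gen 1: crossing 2x3. Involves strand 2? yes. Count so far: 1
Gen 2: crossing 1x3. Involves strand 2? no. Count so far: 1
Gen 3: crossing 3x1. Involves strand 2? no. Count so far: 1
Gen 4: crossing 1x3. Involves strand 2? no. Count so far: 1
Gen 5: crossing 1x2. Involves strand 2? yes. Count so far: 2
Gen 6: crossing 3x2. Involves strand 2? yes. Count so far: 3
Gen 7: crossing 3x1. Involves strand 2? no. Count so far: 3
Gen 8: crossing 2x1. Involves strand 2? yes. Count so far: 4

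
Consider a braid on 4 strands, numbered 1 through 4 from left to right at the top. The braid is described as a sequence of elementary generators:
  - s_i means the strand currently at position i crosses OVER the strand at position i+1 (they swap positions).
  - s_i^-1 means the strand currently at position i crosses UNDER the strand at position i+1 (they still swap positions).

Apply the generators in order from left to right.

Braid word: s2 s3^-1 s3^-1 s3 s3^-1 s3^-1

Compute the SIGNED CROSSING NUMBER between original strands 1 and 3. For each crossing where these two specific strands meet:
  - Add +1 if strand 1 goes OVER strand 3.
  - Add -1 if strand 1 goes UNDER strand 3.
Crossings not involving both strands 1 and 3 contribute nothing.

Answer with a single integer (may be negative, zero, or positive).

Answer: 0

Derivation:
Gen 1: crossing 2x3. Both 1&3? no. Sum: 0
Gen 2: crossing 2x4. Both 1&3? no. Sum: 0
Gen 3: crossing 4x2. Both 1&3? no. Sum: 0
Gen 4: crossing 2x4. Both 1&3? no. Sum: 0
Gen 5: crossing 4x2. Both 1&3? no. Sum: 0
Gen 6: crossing 2x4. Both 1&3? no. Sum: 0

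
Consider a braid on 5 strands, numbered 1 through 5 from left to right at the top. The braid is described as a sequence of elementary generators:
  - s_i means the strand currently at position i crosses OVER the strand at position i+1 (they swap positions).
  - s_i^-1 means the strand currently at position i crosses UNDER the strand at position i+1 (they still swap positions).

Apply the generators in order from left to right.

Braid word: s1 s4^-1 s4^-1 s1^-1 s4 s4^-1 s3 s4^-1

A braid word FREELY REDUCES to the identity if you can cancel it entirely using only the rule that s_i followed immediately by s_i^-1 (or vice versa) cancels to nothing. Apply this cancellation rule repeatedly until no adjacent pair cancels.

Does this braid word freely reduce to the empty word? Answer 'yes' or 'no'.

Answer: no

Derivation:
Gen 1 (s1): push. Stack: [s1]
Gen 2 (s4^-1): push. Stack: [s1 s4^-1]
Gen 3 (s4^-1): push. Stack: [s1 s4^-1 s4^-1]
Gen 4 (s1^-1): push. Stack: [s1 s4^-1 s4^-1 s1^-1]
Gen 5 (s4): push. Stack: [s1 s4^-1 s4^-1 s1^-1 s4]
Gen 6 (s4^-1): cancels prior s4. Stack: [s1 s4^-1 s4^-1 s1^-1]
Gen 7 (s3): push. Stack: [s1 s4^-1 s4^-1 s1^-1 s3]
Gen 8 (s4^-1): push. Stack: [s1 s4^-1 s4^-1 s1^-1 s3 s4^-1]
Reduced word: s1 s4^-1 s4^-1 s1^-1 s3 s4^-1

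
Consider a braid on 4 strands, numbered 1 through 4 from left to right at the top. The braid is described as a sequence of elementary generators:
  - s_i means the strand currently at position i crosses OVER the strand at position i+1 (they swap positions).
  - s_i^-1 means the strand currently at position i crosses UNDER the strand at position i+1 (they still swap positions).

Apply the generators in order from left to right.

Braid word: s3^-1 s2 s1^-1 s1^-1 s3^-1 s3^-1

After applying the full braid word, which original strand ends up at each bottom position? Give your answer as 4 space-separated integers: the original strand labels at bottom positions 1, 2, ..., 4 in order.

Gen 1 (s3^-1): strand 3 crosses under strand 4. Perm now: [1 2 4 3]
Gen 2 (s2): strand 2 crosses over strand 4. Perm now: [1 4 2 3]
Gen 3 (s1^-1): strand 1 crosses under strand 4. Perm now: [4 1 2 3]
Gen 4 (s1^-1): strand 4 crosses under strand 1. Perm now: [1 4 2 3]
Gen 5 (s3^-1): strand 2 crosses under strand 3. Perm now: [1 4 3 2]
Gen 6 (s3^-1): strand 3 crosses under strand 2. Perm now: [1 4 2 3]

Answer: 1 4 2 3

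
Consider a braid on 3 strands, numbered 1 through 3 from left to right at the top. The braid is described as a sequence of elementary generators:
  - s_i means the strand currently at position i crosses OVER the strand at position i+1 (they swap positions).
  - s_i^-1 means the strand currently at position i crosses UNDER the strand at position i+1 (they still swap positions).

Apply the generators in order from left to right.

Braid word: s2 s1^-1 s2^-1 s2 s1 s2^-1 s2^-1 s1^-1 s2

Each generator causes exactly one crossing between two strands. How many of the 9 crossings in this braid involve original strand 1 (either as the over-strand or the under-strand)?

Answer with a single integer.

Answer: 6

Derivation:
Gen 1: crossing 2x3. Involves strand 1? no. Count so far: 0
Gen 2: crossing 1x3. Involves strand 1? yes. Count so far: 1
Gen 3: crossing 1x2. Involves strand 1? yes. Count so far: 2
Gen 4: crossing 2x1. Involves strand 1? yes. Count so far: 3
Gen 5: crossing 3x1. Involves strand 1? yes. Count so far: 4
Gen 6: crossing 3x2. Involves strand 1? no. Count so far: 4
Gen 7: crossing 2x3. Involves strand 1? no. Count so far: 4
Gen 8: crossing 1x3. Involves strand 1? yes. Count so far: 5
Gen 9: crossing 1x2. Involves strand 1? yes. Count so far: 6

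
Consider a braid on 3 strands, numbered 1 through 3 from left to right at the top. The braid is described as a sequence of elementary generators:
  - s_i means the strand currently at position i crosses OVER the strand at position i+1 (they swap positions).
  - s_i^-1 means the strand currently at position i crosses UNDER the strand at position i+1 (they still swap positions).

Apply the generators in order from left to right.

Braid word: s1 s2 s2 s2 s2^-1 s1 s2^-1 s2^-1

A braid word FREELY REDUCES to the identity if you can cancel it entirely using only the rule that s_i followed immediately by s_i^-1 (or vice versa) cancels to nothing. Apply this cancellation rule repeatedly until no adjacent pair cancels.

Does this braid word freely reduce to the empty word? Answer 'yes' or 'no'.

Gen 1 (s1): push. Stack: [s1]
Gen 2 (s2): push. Stack: [s1 s2]
Gen 3 (s2): push. Stack: [s1 s2 s2]
Gen 4 (s2): push. Stack: [s1 s2 s2 s2]
Gen 5 (s2^-1): cancels prior s2. Stack: [s1 s2 s2]
Gen 6 (s1): push. Stack: [s1 s2 s2 s1]
Gen 7 (s2^-1): push. Stack: [s1 s2 s2 s1 s2^-1]
Gen 8 (s2^-1): push. Stack: [s1 s2 s2 s1 s2^-1 s2^-1]
Reduced word: s1 s2 s2 s1 s2^-1 s2^-1

Answer: no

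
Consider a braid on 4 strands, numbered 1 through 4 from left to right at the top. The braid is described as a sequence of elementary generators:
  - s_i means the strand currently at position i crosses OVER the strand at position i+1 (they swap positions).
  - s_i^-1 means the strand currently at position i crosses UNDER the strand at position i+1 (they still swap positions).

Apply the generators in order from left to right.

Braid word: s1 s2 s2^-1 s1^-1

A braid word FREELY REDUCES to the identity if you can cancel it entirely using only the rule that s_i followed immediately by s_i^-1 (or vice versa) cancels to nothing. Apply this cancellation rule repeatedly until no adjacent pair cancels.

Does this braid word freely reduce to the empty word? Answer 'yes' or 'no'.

Answer: yes

Derivation:
Gen 1 (s1): push. Stack: [s1]
Gen 2 (s2): push. Stack: [s1 s2]
Gen 3 (s2^-1): cancels prior s2. Stack: [s1]
Gen 4 (s1^-1): cancels prior s1. Stack: []
Reduced word: (empty)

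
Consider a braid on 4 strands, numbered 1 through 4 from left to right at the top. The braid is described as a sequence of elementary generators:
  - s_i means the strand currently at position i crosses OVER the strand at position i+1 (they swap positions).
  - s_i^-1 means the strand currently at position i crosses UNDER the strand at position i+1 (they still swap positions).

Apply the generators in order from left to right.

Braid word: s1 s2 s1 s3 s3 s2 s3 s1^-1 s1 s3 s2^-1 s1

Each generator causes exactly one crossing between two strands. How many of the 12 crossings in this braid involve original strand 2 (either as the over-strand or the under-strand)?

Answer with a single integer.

Gen 1: crossing 1x2. Involves strand 2? yes. Count so far: 1
Gen 2: crossing 1x3. Involves strand 2? no. Count so far: 1
Gen 3: crossing 2x3. Involves strand 2? yes. Count so far: 2
Gen 4: crossing 1x4. Involves strand 2? no. Count so far: 2
Gen 5: crossing 4x1. Involves strand 2? no. Count so far: 2
Gen 6: crossing 2x1. Involves strand 2? yes. Count so far: 3
Gen 7: crossing 2x4. Involves strand 2? yes. Count so far: 4
Gen 8: crossing 3x1. Involves strand 2? no. Count so far: 4
Gen 9: crossing 1x3. Involves strand 2? no. Count so far: 4
Gen 10: crossing 4x2. Involves strand 2? yes. Count so far: 5
Gen 11: crossing 1x2. Involves strand 2? yes. Count so far: 6
Gen 12: crossing 3x2. Involves strand 2? yes. Count so far: 7

Answer: 7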